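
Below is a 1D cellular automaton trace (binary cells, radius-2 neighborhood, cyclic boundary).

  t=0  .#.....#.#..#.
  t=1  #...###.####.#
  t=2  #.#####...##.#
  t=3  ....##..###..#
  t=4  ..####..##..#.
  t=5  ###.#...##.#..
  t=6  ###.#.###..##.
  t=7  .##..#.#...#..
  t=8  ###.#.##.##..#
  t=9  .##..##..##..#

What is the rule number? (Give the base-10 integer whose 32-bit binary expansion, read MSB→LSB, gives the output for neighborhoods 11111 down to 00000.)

  nb #####: next=#  (t=2,i=4, bit31=1)
  nb ####.: next=#  (t=1,i=10, bit30=1)
  nb ###.#: next=#  (t=1,i=6, bit29=1)
  nb ###..: next=.  (t=2,i=6, bit28=0)
  nb ##.##: next=.  (t=1,i=7, bit27=0)
  nb ##.#.: next=.  (t=5,i=3, bit26=0)
  nb ##..#: next=.  (t=3,i=6, bit25=0)
  nb ##...: next=.  (t=1,i=1, bit24=0)
  nb #.###: next=.  (t=1,i=8, bit23=0)
  nb #.##.: next=#  (t=1,i=13, bit22=1)
  nb #.#.#: next=.  (t=6,i=4, bit21=0)
  nb #.#..: next=#  (t=0,i=9, bit20=1)
  nb #..##: next=.  (t=3,i=7, bit19=0)
  nb #..#.: next=#  (t=0,i=0, bit18=1)
  nb #...#: next=#  (t=1,i=2, bit17=1)
  nb #....: next=.  (t=0,i=3, bit16=0)
  nb .####: next=.  (t=1,i=9, bit15=0)
  nb .###.: next=#  (t=1,i=5, bit14=1)
  nb .##.#: next=.  (t=2,i=0, bit13=0)
  nb .##..: next=#  (t=1,i=0, bit12=1)
  nb .#.##: next=#  (t=6,i=5, bit11=1)
  nb .#.#.: next=#  (t=0,i=8, bit10=1)
  nb .#..#: next=#  (t=0,i=10, bit9=1)
  nb .#...: next=.  (t=0,i=2, bit8=0)
  nb ..###: next=#  (t=1,i=4, bit7=1)
  nb ..##.: next=#  (t=2,i=10, bit6=1)
  nb ..#.#: next=.  (t=0,i=7, bit5=0)
  nb ..#..: next=.  (t=0,i=1, bit4=0)
  nb ...##: next=#  (t=1,i=3, bit3=1)
  nb ...#.: next=#  (t=0,i=6, bit2=1)
  nb ....#: next=#  (t=0,i=5, bit1=1)
  nb .....: next=#  (t=0,i=4, bit0=1)
  bits 11100000010101100101111011001111 = 3763756751

3763756751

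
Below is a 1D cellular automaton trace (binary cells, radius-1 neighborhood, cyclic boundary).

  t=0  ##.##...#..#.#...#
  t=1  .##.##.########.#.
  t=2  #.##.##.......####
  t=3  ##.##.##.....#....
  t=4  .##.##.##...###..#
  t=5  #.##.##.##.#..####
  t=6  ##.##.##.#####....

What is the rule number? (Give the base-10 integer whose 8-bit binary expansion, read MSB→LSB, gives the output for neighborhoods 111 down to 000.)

118

  nb ###: next=.  (t=0,i=0, bit7=0)
  nb ##.: next=#  (t=0,i=1, bit6=1)
  nb #.#: next=#  (t=0,i=2, bit5=1)
  nb #..: next=#  (t=0,i=5, bit4=1)
  nb .##: next=.  (t=0,i=3, bit3=0)
  nb .#.: next=#  (t=0,i=8, bit2=1)
  nb ..#: next=#  (t=0,i=7, bit1=1)
  nb ...: next=.  (t=0,i=6, bit0=0)
  bits 01110110 = 118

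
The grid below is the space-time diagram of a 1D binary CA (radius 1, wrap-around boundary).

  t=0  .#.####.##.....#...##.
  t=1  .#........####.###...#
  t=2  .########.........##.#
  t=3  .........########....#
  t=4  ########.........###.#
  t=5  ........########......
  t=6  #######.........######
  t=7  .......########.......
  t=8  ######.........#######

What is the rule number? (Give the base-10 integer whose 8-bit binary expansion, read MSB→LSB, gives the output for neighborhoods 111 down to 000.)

  ### -> .   bit 7 = 0  t=0,i=4
  ##. -> .   bit 6 = 0  t=0,i=6
  #.# -> .   bit 5 = 0  t=0,i=2
  #.. -> #   bit 4 = 1  t=0,i=10
  .## -> .   bit 3 = 0  t=0,i=3
  .#. -> #   bit 2 = 1  t=0,i=1
  ..# -> .   bit 1 = 0  t=0,i=0
  ... -> #   bit 0 = 1  t=0,i=11
  bits 00010101 = 21

21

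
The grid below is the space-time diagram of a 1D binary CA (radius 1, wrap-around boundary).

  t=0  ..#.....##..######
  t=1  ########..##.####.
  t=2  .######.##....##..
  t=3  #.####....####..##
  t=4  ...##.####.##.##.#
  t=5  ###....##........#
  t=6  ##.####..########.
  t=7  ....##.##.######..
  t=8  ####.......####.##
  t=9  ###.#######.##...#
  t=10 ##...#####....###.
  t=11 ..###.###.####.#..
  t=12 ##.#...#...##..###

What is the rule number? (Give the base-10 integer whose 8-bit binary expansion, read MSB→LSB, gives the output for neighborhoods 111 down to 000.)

151

  ###|#  b7=1 t=0,i=13
  ##.|.  b6=0 t=0,i=9
  #.#|.  b5=0 t=1,i=12
  #..|#  b4=1 t=0,i=0
  .##|.  b3=0 t=0,i=8
  .#.|#  b2=1 t=0,i=2
  ..#|#  b1=1 t=0,i=1
  ...|#  b0=1 t=0,i=4
  bits 10010111 = 151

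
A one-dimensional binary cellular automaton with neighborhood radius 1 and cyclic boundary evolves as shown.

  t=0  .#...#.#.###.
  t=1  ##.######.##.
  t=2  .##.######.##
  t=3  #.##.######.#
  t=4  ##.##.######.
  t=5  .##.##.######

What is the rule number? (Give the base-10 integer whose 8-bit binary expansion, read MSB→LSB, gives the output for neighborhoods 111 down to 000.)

  [7] ### => #  t=0,i=10
  [6] ##. => #  t=0,i=11
  [5] #.# => #  t=0,i=6
  [4] #.. => .  t=0,i=2
  [3] .## => .  t=0,i=9
  [2] .#. => #  t=0,i=1
  [1] ..# => #  t=0,i=0
  [0] ... => #  t=0,i=3
  bits 11100111 = 231

231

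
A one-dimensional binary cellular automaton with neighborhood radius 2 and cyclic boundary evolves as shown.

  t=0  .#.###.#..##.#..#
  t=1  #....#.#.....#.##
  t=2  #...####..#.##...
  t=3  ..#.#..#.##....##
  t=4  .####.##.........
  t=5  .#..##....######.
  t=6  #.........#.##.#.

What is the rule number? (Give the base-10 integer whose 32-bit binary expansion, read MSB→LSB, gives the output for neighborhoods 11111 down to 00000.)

  ##### -> #   bit 31 = 1  t=5,i=12
  ####. -> .   bit 30 = 0  t=2,i=6
  ###.# -> #   bit 29 = 1  t=0,i=5
  ###.. -> #   bit 28 = 1  t=1,i=0
  ##.## -> #   bit 27 = 1  t=4,i=5
  ##.#. -> .   bit 26 = 0  t=0,i=6
  ##..# -> .   bit 25 = 0  t=2,i=8
  ##... -> .   bit 24 = 0  t=1,i=1
  #.### -> .   bit 23 = 0  t=0,i=3
  #.##. -> .   bit 22 = 0  t=2,i=12
  #.#.# -> .   bit 21 = 0  t=0,i=1
  #.#.. -> #   bit 20 = 1  t=0,i=7
  #..## -> .   bit 19 = 0  t=0,i=9
  #..#. -> #   bit 18 = 1  t=0,i=15
  #...# -> #   bit 17 = 1  t=2,i=2
  #.... -> .   bit 16 = 0  t=1,i=2
  .#### -> .   bit 15 = 0  t=2,i=5
  .###. -> .   bit 14 = 0  t=0,i=4
  .##.# -> .   bit 13 = 0  t=0,i=11
  .##.. -> .   bit 12 = 0  t=2,i=13
  .#.## -> .   bit 11 = 0  t=0,i=2
  .#.#. -> #   bit 10 = 1  t=0,i=0
  .#..# -> .   bit 9 = 0  t=0,i=8
  .#... -> .   bit 8 = 0  t=1,i=8
  ..### -> #   bit 7 = 1  t=2,i=4
  ..##. -> .   bit 6 = 0  t=0,i=10
  ..#.# -> #   bit 5 = 1  t=0,i=16
  ..#.. -> .   bit 4 = 0  t=2,i=0
  ...## -> .   bit 3 = 0  t=2,i=3
  ...#. -> #   bit 2 = 1  t=1,i=4
  ....# -> .   bit 1 = 0  t=1,i=3
  ..... -> #   bit 0 = 1  t=1,i=10
  bits 10111000000101100000010010100101 = 3088450725

3088450725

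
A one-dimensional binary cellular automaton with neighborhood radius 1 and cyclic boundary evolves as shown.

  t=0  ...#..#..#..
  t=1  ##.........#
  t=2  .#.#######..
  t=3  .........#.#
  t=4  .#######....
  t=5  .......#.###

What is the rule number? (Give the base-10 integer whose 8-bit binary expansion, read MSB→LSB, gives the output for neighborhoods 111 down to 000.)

  nb ###: next=.  (t=1,i=0, bit7=0)
  nb ##.: next=#  (t=1,i=1, bit6=1)
  nb #.#: next=.  (t=2,i=2, bit5=0)
  nb #..: next=.  (t=0,i=4, bit4=0)
  nb .##: next=.  (t=1,i=11, bit3=0)
  nb .#.: next=.  (t=0,i=3, bit2=0)
  nb ..#: next=.  (t=0,i=2, bit1=0)
  nb ...: next=#  (t=0,i=0, bit0=1)
  bits 01000001 = 65

65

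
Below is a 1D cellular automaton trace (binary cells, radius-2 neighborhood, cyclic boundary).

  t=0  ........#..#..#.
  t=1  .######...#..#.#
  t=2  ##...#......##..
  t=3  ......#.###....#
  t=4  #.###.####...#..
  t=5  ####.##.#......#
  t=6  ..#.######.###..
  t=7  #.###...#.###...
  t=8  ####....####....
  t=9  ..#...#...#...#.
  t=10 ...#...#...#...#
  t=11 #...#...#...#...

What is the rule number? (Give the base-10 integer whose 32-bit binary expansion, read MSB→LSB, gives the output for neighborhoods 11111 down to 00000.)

1289513251

  [31] ##### => .  t=1,i=3
  [30] ####. => #  t=1,i=5
  [29] ###.# => .  t=4,i=4
  [28] ###.. => .  t=1,i=6
  [27] ##.## => #  t=4,i=5
  [26] ##.#. => #  t=5,i=7
  [25] ##..# => .  t=2,i=14
  [24] ##... => .  t=1,i=7
  [23] #.### => #  t=1,i=1
  [22] #.##. => #  t=5,i=5
  [21] #.#.# => .  t=1,i=15
  [20] #.#.. => #  t=5,i=8
  [19] #..## => #  t=2,i=15
  [18] #..#. => #  t=0,i=10
  [17] #...# => .  t=1,i=8
  [16] #.... => .  t=0,i=0
  [15] .#### => .  t=1,i=2
  [14] .###. => #  t=3,i=9
  [13] .##.# => #  t=5,i=6
  [12] .##.. => .  t=2,i=1
  [11] .#.## => #  t=1,i=0
  [10] .#.#. => .  t=1,i=14
  [9] .#..# => .  t=0,i=9
  [8] .#... => #  t=0,i=15
  [7] ..### => .  t=5,i=15
  [6] ..##. => .  t=2,i=0
  [5] ..#.# => #  t=1,i=13
  [4] ..#.. => .  t=0,i=8
  [3] ...## => .  t=2,i=11
  [2] ...#. => .  t=0,i=7
  [1] ....# => #  t=0,i=6
  [0] ..... => #  t=0,i=1
  bits 01001100110111000110100100100011 = 1289513251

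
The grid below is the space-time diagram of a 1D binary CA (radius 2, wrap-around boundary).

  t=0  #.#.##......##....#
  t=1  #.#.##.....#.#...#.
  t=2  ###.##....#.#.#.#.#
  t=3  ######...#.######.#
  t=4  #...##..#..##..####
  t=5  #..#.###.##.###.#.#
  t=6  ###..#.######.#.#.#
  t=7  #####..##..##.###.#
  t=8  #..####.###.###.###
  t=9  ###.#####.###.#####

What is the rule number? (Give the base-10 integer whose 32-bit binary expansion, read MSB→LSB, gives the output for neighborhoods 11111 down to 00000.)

2062333708

  ##### -> .   bit 31 = 0  t=3,i=1
  ####. -> #   bit 30 = 1  t=2,i=1
  ###.# -> #   bit 29 = 1  t=2,i=2
  ###.. -> #   bit 28 = 1  t=3,i=5
  ##.## -> #   bit 27 = 1  t=2,i=3
  ##.#. -> .   bit 26 = 0  t=0,i=1
  ##..# -> #   bit 25 = 1  t=4,i=6
  ##... -> .   bit 24 = 0  t=0,i=6
  #.### -> #   bit 23 = 1  t=2,i=18
  #.##. -> #   bit 22 = 1  t=0,i=4
  #.#.# -> #   bit 21 = 1  t=0,i=2
  #.#.. -> .   bit 20 = 0  t=1,i=13
  #..## -> #   bit 19 = 1  t=4,i=10
  #..#. -> #   bit 18 = 1  t=4,i=7
  #...# -> .   bit 17 = 0  t=1,i=15
  #.... -> .   bit 16 = 0  t=0,i=7
  .#### -> #   bit 15 = 1  t=2,i=0
  .###. -> .   bit 14 = 0  t=5,i=6
  .##.# -> #   bit 13 = 1  t=0,i=0
  .##.. -> #   bit 12 = 1  t=0,i=5
  .#.## -> .   bit 11 = 0  t=0,i=3
  .#.#. -> #   bit 10 = 1  t=1,i=1
  .#..# -> #   bit 9 = 1  t=4,i=9
  .#... -> #   bit 8 = 1  t=1,i=14
  ..### -> .   bit 7 = 0  t=4,i=15
  ..##. -> .   bit 6 = 0  t=0,i=12
  ..#.# -> .   bit 5 = 0  t=1,i=11
  ..#.. -> .   bit 4 = 0  t=4,i=8
  ...## -> #   bit 3 = 1  t=0,i=11
  ...#. -> #   bit 2 = 1  t=1,i=10
  ....# -> .   bit 1 = 0  t=0,i=10
  ..... -> .   bit 0 = 0  t=0,i=8
  bits 01111010111011001011011100001100 = 2062333708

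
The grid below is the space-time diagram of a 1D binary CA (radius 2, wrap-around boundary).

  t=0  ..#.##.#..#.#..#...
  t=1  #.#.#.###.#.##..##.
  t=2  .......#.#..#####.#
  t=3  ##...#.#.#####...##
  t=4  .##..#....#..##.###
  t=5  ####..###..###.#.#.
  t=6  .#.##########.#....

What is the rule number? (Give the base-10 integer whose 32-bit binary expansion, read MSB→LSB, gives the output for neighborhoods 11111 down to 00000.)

525980650

  nb #####: next=.  (t=2,i=14, bit31=0)
  nb ####.: next=.  (t=2,i=15, bit30=0)
  nb ###.#: next=.  (t=1,i=8, bit29=0)
  nb ###..: next=#  (t=3,i=1, bit28=1)
  nb ##.##: next=#  (t=4,i=0, bit27=1)
  nb ##.#.: next=#  (t=0,i=6, bit26=1)
  nb ##..#: next=#  (t=1,i=14, bit25=1)
  nb ##...: next=#  (t=3,i=2, bit24=1)
  nb #.###: next=.  (t=1,i=6, bit23=0)
  nb #.##.: next=#  (t=0,i=4, bit22=1)
  nb #.#.#: next=.  (t=1,i=0, bit21=0)
  nb #.#..: next=#  (t=0,i=7, bit20=1)
  nb #..##: next=#  (t=1,i=15, bit19=1)
  nb #..#.: next=.  (t=0,i=9, bit18=0)
  nb #...#: next=.  (t=3,i=3, bit17=0)
  nb #....: next=#  (t=0,i=17, bit16=1)
  nb .####: next=#  (t=2,i=13, bit15=1)
  nb .###.: next=#  (t=1,i=7, bit14=1)
  nb .##.#: next=.  (t=0,i=5, bit13=0)
  nb .##..: next=#  (t=1,i=13, bit12=1)
  nb .#.##: next=.  (t=0,i=3, bit11=0)
  nb .#.#.: next=.  (t=0,i=11, bit10=0)
  nb .#..#: next=#  (t=0,i=8, bit9=1)
  nb .#...: next=#  (t=0,i=16, bit8=1)
  nb ..###: next=#  (t=2,i=12, bit7=1)
  nb ..##.: next=#  (t=1,i=16, bit6=1)
  nb ..#.#: next=#  (t=0,i=2, bit5=1)
  nb ..#..: next=.  (t=0,i=15, bit4=0)
  nb ...##: next=#  (t=3,i=16, bit3=1)
  nb ...#.: next=.  (t=0,i=1, bit2=0)
  nb ....#: next=#  (t=0,i=0, bit1=1)
  nb .....: next=.  (t=0,i=18, bit0=0)
  bits 00011111010110011101001111101010 = 525980650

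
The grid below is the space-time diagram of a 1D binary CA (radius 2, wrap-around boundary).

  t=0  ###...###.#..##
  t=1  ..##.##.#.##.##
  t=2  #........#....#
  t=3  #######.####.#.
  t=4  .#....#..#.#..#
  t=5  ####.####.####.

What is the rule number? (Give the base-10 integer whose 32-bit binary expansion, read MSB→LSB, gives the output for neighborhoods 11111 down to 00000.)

857055133

  #####|.  b31=0 t=0,i=0
  ####.|.  b30=0 t=0,i=1
  ###.#|#  b29=1 t=0,i=8
  ###..|#  b28=1 t=0,i=2
  ##.##|.  b27=0 t=1,i=4
  ##.#.|.  b26=0 t=0,i=9
  ##..#|#  b25=1 t=1,i=0
  ##...|#  b24=1 t=0,i=3
  #.###|.  b23=0 t=3,i=0
  #.##.|.  b22=0 t=1,i=5
  #.#.#|.  b21=0 t=1,i=8
  #.#..|#  b20=1 t=0,i=10
  #..##|.  b19=0 t=0,i=12
  #..#.|#  b18=1 t=4,i=8
  #...#|.  b17=0 t=0,i=4
  #....|#  b16=1 t=2,i=2
  .####|#  b15=1 t=0,i=14
  .###.|.  b14=0 t=0,i=7
  .##.#|.  b13=0 t=1,i=3
  .##..|#  b12=1 t=1,i=14
  .#.##|#  b11=1 t=1,i=9
  .#.#.|#  b10=1 t=4,i=0
  .#..#|#  b9=1 t=0,i=11
  .#...|#  b8=1 t=2,i=10
  ..###|#  b7=1 t=0,i=6
  ..##.|.  b6=0 t=1,i=2
  ..#.#|.  b5=0 t=4,i=9
  ..#..|#  b4=1 t=2,i=9
  ...##|#  b3=1 t=0,i=5
  ...#.|#  b2=1 t=2,i=8
  ....#|.  b1=0 t=2,i=7
  .....|#  b0=1 t=2,i=3
  bits 00110011000101011001111110011101 = 857055133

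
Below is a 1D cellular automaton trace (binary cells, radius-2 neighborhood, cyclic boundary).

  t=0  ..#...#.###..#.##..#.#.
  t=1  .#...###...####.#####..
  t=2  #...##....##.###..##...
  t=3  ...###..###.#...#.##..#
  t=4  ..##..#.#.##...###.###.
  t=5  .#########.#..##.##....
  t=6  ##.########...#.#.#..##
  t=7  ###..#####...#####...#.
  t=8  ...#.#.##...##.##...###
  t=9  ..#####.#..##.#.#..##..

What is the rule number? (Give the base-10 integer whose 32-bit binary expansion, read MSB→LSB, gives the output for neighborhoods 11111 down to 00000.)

3995344111

  [31] ##### => #  t=1,i=18
  [30] ####. => #  t=1,i=13
  [29] ###.# => #  t=1,i=14
  [28] ###.. => .  t=0,i=10
  [27] ##.## => #  t=1,i=15
  [26] ##.#. => #  t=3,i=11
  [25] ##..# => #  t=0,i=11
  [24] ##... => .  t=1,i=8
  [23] #.### => .  t=0,i=8
  [22] #.##. => .  t=0,i=15
  [21] #.#.# => #  t=4,i=8
  [20] #.#.. => .  t=0,i=21
  [19] #..## => .  t=2,i=17
  [18] #..#. => #  t=0,i=12
  [17] #...# => .  t=0,i=0
  [16] #.... => .  t=2,i=7
  [15] .#### => .  t=1,i=12
  [14] .###. => .  t=0,i=9
  [13] .##.# => .  t=2,i=11
  [12] .##.. => #  t=0,i=16
  [11] .#.## => #  t=0,i=7
  [10] .#.#. => #  t=0,i=20
  [9] .#..# => .  t=5,i=12
  [8] .#... => .  t=0,i=3
  [7] ..### => #  t=1,i=5
  [6] ..##. => #  t=2,i=4
  [5] ..#.# => #  t=0,i=6
  [4] ..#.. => .  t=0,i=2
  [3] ...## => #  t=1,i=4
  [2] ...#. => #  t=0,i=1
  [1] ....# => #  t=2,i=8
  [0] ..... => #  t=5,i=21
  bits 11101110001001000001110011101111 = 3995344111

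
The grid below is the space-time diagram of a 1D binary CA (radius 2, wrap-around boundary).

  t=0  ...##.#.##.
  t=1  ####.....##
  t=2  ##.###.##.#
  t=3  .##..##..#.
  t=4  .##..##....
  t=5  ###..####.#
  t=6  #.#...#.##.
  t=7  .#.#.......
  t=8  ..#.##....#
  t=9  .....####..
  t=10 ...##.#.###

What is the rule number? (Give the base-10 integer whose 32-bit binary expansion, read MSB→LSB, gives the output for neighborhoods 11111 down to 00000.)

  #####|#  b31=1 t=1,i=0
  ####.|.  b30=0 t=1,i=2
  ###.#|#  b29=1 t=2,i=1
  ###..|#  b28=1 t=1,i=3
  ##.##|#  b27=1 t=2,i=2
  ##.#.|.  b26=0 t=0,i=5
  ##..#|.  b25=0 t=3,i=3
  ##...|#  b24=1 t=0,i=10
  #.###|.  b23=0 t=2,i=3
  #.##.|.  b22=0 t=0,i=8
  #.#.#|.  b21=0 t=0,i=6
  #.#..|.  b20=0 t=6,i=2
  #..##|.  b19=0 t=3,i=0
  #..#.|.  b18=0 t=3,i=8
  #...#|.  b17=0 t=6,i=4
  #....|#  b16=1 t=0,i=0
  .####|#  b15=1 t=1,i=10
  .###.|.  b14=0 t=2,i=0
  .##.#|.  b13=0 t=0,i=4
  .##..|#  b12=1 t=0,i=9
  .#.##|.  b11=0 t=0,i=7
  .#.#.|#  b10=1 t=6,i=1
  .#..#|.  b9=0 t=3,i=10
  .#...|#  b8=1 t=6,i=3
  ..###|.  b7=0 t=1,i=9
  ..##.|#  b6=1 t=0,i=3
  ..#.#|.  b5=0 t=6,i=6
  ..#..|.  b4=0 t=3,i=9
  ...##|#  b3=1 t=0,i=2
  ...#.|.  b2=0 t=6,i=5
  ....#|#  b1=1 t=0,i=1
  .....|.  b0=0 t=1,i=6
  bits 10111001000000011001010101001010 = 3103888714

3103888714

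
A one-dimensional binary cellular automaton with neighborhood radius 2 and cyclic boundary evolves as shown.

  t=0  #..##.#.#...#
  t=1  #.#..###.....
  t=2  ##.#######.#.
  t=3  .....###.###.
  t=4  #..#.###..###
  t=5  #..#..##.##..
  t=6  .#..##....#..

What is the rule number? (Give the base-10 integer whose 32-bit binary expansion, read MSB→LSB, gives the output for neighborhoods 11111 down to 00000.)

3039385250

  nb #####: next=#  (t=2,i=5, bit31=1)
  nb ####.: next=.  (t=2,i=8, bit30=0)
  nb ###.#: next=#  (t=2,i=9, bit29=1)
  nb ###..: next=#  (t=1,i=7, bit28=1)
  nb ##.##: next=.  (t=2,i=2, bit27=0)
  nb ##.#.: next=#  (t=0,i=5, bit26=1)
  nb ##..#: next=.  (t=0,i=1, bit25=0)
  nb ##...: next=#  (t=1,i=8, bit24=1)
  nb #.###: next=.  (t=2,i=3, bit23=0)
  nb #.##.: next=.  (t=2,i=0, bit22=0)
  nb #.#.#: next=#  (t=0,i=6, bit21=1)
  nb #.#..: next=.  (t=0,i=8, bit20=0)
  nb #..##: next=#  (t=0,i=2, bit19=1)
  nb #..#.: next=.  (t=4,i=2, bit18=0)
  nb #...#: next=.  (t=0,i=10, bit17=0)
  nb #....: next=#  (t=1,i=9, bit16=1)
  nb .####: next=.  (t=2,i=4, bit15=0)
  nb .###.: next=#  (t=1,i=6, bit14=1)
  nb .##.#: next=.  (t=0,i=4, bit13=0)
  nb .##..: next=#  (t=0,i=0, bit12=1)
  nb .#.##: next=.  (t=2,i=12, bit11=0)
  nb .#.#.: next=#  (t=0,i=7, bit10=1)
  nb .#..#: next=#  (t=1,i=3, bit9=1)
  nb .#...: next=.  (t=0,i=9, bit8=0)
  nb ..###: next=#  (t=1,i=5, bit7=1)
  nb ..##.: next=.  (t=0,i=3, bit6=0)
  nb ..#.#: next=#  (t=1,i=0, bit5=1)
  nb ..#..: next=.  (t=5,i=0, bit4=0)
  nb ...##: next=.  (t=0,i=11, bit3=0)
  nb ...#.: next=.  (t=1,i=12, bit2=0)
  nb ....#: next=#  (t=1,i=11, bit1=1)
  nb .....: next=.  (t=1,i=10, bit0=0)
  bits 10110101001010010101011010100010 = 3039385250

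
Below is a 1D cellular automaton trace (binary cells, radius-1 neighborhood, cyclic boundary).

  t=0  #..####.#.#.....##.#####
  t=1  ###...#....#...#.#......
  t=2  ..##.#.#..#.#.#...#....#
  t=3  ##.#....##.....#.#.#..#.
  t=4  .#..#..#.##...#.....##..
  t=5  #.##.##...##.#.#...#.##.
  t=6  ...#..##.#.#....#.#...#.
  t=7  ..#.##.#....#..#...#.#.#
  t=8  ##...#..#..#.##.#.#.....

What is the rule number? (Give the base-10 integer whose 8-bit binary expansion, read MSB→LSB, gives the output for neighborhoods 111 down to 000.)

82

  nb ###: next=.  (t=0,i=4, bit7=0)
  nb ##.: next=#  (t=0,i=0, bit6=1)
  nb #.#: next=.  (t=0,i=7, bit5=0)
  nb #..: next=#  (t=0,i=1, bit4=1)
  nb .##: next=.  (t=0,i=3, bit3=0)
  nb .#.: next=.  (t=0,i=8, bit2=0)
  nb ..#: next=#  (t=0,i=2, bit1=1)
  nb ...: next=.  (t=0,i=12, bit0=0)
  bits 01010010 = 82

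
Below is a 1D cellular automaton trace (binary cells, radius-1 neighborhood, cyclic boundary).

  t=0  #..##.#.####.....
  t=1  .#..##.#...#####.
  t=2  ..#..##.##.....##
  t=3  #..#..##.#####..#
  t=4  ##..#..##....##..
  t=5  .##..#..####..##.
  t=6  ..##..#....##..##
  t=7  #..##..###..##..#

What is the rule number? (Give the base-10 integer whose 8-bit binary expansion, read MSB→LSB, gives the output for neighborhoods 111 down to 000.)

  ### -> .   bit 7 = 0  t=0,i=9
  ##. -> #   bit 6 = 1  t=0,i=4
  #.# -> #   bit 5 = 1  t=0,i=5
  #.. -> #   bit 4 = 1  t=0,i=1
  .## -> .   bit 3 = 0  t=0,i=3
  .#. -> .   bit 2 = 0  t=0,i=0
  ..# -> .   bit 1 = 0  t=0,i=2
  ... -> #   bit 0 = 1  t=0,i=13
  bits 01110001 = 113

113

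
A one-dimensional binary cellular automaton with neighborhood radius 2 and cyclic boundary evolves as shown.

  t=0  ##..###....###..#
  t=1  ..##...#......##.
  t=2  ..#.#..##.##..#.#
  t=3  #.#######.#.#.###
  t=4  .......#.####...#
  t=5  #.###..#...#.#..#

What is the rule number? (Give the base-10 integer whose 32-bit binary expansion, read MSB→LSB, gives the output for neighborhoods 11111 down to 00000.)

1199056753

  ##### -> .   bit 31 = 0  t=3,i=4
  ####. -> #   bit 30 = 1  t=3,i=7
  ###.# -> .   bit 29 = 0  t=3,i=0
  ###.. -> .   bit 28 = 0  t=0,i=1
  ##.## -> .   bit 27 = 0  t=2,i=9
  ##.#. -> #   bit 26 = 1  t=3,i=9
  ##..# -> #   bit 25 = 1  t=0,i=2
  ##... -> #   bit 24 = 1  t=0,i=7
  #.### -> .   bit 23 = 0  t=3,i=2
  #.##. -> #   bit 22 = 1  t=2,i=10
  #.#.# -> #   bit 21 = 1  t=3,i=10
  #.#.. -> #   bit 20 = 1  t=2,i=4
  #..## -> #   bit 19 = 1  t=0,i=3
  #..#. -> .   bit 18 = 0  t=2,i=1
  #...# -> .   bit 17 = 0  t=1,i=0
  #.... -> .   bit 16 = 0  t=0,i=8
  .#### -> .   bit 15 = 0  t=3,i=3
  .###. -> .   bit 14 = 0  t=0,i=0
  .##.# -> #   bit 13 = 1  t=2,i=8
  .##.. -> .   bit 12 = 0  t=1,i=3
  .#.## -> .   bit 11 = 0  t=3,i=13
  .#.#. -> #   bit 10 = 1  t=2,i=3
  .#..# -> #   bit 9 = 1  t=2,i=0
  .#... -> #   bit 8 = 1  t=1,i=8
  ..### -> .   bit 7 = 0  t=0,i=4
  ..##. -> #   bit 6 = 1  t=1,i=2
  ..#.# -> #   bit 5 = 1  t=2,i=2
  ..#.. -> #   bit 4 = 1  t=1,i=7
  ...## -> .   bit 3 = 0  t=0,i=10
  ...#. -> .   bit 2 = 0  t=1,i=6
  ....# -> .   bit 1 = 0  t=0,i=9
  ..... -> #   bit 0 = 1  t=1,i=10
  bits 01000111011110000010011101110001 = 1199056753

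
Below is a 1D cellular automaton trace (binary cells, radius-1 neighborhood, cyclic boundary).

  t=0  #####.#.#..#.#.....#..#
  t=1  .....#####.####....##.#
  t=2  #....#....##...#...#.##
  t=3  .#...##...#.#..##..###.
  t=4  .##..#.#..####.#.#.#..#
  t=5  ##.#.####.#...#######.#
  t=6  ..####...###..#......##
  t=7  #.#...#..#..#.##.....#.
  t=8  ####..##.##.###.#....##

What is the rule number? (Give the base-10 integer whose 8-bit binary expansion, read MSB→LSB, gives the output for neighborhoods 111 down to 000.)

  ### -> .   bit 7 = 0  t=0,i=0
  ##. -> .   bit 6 = 0  t=0,i=4
  #.# -> #   bit 5 = 1  t=0,i=5
  #.. -> #   bit 4 = 1  t=0,i=9
  .## -> #   bit 3 = 1  t=0,i=22
  .#. -> #   bit 2 = 1  t=0,i=6
  ..# -> .   bit 1 = 0  t=0,i=10
  ... -> .   bit 0 = 0  t=0,i=15
  bits 00111100 = 60

60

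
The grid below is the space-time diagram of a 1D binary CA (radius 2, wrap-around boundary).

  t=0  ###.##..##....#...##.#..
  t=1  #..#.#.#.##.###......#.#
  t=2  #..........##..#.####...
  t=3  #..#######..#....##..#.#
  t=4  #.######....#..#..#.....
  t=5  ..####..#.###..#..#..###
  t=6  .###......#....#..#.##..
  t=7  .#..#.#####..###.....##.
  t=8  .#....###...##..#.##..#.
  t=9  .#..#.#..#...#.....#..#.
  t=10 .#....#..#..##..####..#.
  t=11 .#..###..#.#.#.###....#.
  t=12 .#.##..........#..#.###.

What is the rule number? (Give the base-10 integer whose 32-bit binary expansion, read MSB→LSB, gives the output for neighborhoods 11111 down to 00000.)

2308477079

  ##### -> #   bit 31 = 1  t=3,i=5
  ####. -> .   bit 30 = 0  t=2,i=19
  ###.# -> .   bit 29 = 0  t=0,i=2
  ###.. -> .   bit 28 = 0  t=1,i=14
  ##.## -> #   bit 27 = 1  t=0,i=3
  ##.#. -> .   bit 26 = 0  t=0,i=20
  ##..# -> .   bit 25 = 0  t=0,i=6
  ##... -> #   bit 24 = 1  t=0,i=10
  #.### -> #   bit 23 = 1  t=1,i=12
  #.##. -> .   bit 22 = 0  t=0,i=4
  #.#.# -> .   bit 21 = 0  t=1,i=5
  #.#.. -> #   bit 20 = 1  t=0,i=21
  #..## -> #   bit 19 = 1  t=0,i=7
  #..#. -> .   bit 18 = 0  t=1,i=2
  #...# -> .   bit 17 = 0  t=0,i=16
  #.... -> .   bit 16 = 0  t=0,i=11
  .#### -> #   bit 15 = 1  t=2,i=18
  .###. -> .   bit 14 = 0  t=0,i=1
  .##.# -> .   bit 13 = 0  t=0,i=19
  .##.. -> #   bit 12 = 1  t=0,i=5
  .#.## -> .   bit 11 = 0  t=1,i=8
  .#.#. -> .   bit 10 = 0  t=1,i=4
  .#..# -> .   bit 9 = 0  t=0,i=22
  .#... -> .   bit 8 = 0  t=0,i=15
  ..### -> #   bit 7 = 1  t=0,i=0
  ..##. -> .   bit 6 = 0  t=0,i=8
  ..#.# -> .   bit 5 = 0  t=1,i=3
  ..#.. -> #   bit 4 = 1  t=0,i=14
  ...## -> .   bit 3 = 0  t=0,i=17
  ...#. -> #   bit 2 = 1  t=0,i=13
  ....# -> #   bit 1 = 1  t=0,i=12
  ..... -> #   bit 0 = 1  t=1,i=17
  bits 10001001100110001001000010010111 = 2308477079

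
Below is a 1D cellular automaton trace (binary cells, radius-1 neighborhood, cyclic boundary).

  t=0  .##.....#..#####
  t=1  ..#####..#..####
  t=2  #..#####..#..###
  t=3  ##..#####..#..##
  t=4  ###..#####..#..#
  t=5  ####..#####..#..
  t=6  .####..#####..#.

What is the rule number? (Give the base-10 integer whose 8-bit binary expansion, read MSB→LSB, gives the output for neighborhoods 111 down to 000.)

  nb ###: next=#  (t=0,i=12, bit7=1)
  nb ##.: next=#  (t=0,i=2, bit6=1)
  nb #.#: next=.  (t=0,i=0, bit5=0)
  nb #..: next=#  (t=0,i=3, bit4=1)
  nb .##: next=.  (t=0,i=1, bit3=0)
  nb .#.: next=.  (t=0,i=8, bit2=0)
  nb ..#: next=.  (t=0,i=7, bit1=0)
  nb ...: next=#  (t=0,i=4, bit0=1)
  bits 11010001 = 209

209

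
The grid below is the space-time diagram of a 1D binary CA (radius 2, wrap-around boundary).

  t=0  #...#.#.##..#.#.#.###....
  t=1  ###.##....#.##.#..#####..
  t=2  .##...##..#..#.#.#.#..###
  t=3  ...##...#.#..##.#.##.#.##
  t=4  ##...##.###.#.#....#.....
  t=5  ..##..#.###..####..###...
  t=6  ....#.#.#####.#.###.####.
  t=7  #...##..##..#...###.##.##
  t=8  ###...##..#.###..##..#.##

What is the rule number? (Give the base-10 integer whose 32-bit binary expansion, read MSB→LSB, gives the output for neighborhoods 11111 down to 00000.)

  #####|.  b31=0 t=1,i=20
  ####.|.  b30=0 t=1,i=21
  ###.#|#  b29=1 t=1,i=2
  ###..|#  b28=1 t=0,i=20
  ##.##|.  b27=0 t=1,i=3
  ##.#.|.  b26=0 t=1,i=14
  ##..#|#  b25=1 t=0,i=10
  ##...|#  b24=1 t=0,i=21
  #.###|#  b23=1 t=0,i=18
  #.##.|.  b22=0 t=0,i=8
  #.#.#|.  b21=0 t=0,i=6
  #.#..|#  b20=1 t=1,i=15
  #..##|#  b19=1 t=1,i=17
  #..#.|.  b18=0 t=0,i=11
  #...#|#  b17=1 t=0,i=2
  #....|#  b16=1 t=0,i=22
  .####|#  b15=1 t=1,i=19
  .###.|#  b14=1 t=0,i=19
  .##.#|#  b13=1 t=1,i=13
  .##..|.  b12=0 t=0,i=9
  .#.##|.  b11=0 t=0,i=7
  .#.#.|#  b10=1 t=0,i=5
  .#..#|.  b9=0 t=1,i=16
  .#...|#  b8=1 t=0,i=1
  ..###|.  b7=0 t=1,i=0
  ..##.|.  b6=0 t=2,i=6
  ..#.#|#  b5=1 t=0,i=4
  ..#..|#  b4=1 t=0,i=0
  ...##|.  b3=0 t=2,i=5
  ...#.|.  b2=0 t=0,i=3
  ....#|.  b1=0 t=0,i=23
  .....|.  b0=0 t=4,i=22
  bits 00110011100110111110010100110000 = 865854768

865854768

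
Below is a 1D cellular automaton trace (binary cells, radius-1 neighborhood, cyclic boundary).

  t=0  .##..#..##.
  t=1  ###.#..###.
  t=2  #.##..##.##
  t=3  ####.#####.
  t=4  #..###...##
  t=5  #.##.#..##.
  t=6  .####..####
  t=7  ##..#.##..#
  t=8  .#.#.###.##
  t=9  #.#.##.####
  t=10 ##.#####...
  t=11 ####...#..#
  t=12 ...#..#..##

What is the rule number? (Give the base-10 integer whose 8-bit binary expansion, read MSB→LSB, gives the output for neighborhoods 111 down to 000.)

106

  ###|.  b7=0 t=1,i=1
  ##.|#  b6=1 t=0,i=2
  #.#|#  b5=1 t=1,i=3
  #..|.  b4=0 t=0,i=3
  .##|#  b3=1 t=0,i=1
  .#.|.  b2=0 t=0,i=5
  ..#|#  b1=1 t=0,i=0
  ...|.  b0=0 t=4,i=7
  bits 01101010 = 106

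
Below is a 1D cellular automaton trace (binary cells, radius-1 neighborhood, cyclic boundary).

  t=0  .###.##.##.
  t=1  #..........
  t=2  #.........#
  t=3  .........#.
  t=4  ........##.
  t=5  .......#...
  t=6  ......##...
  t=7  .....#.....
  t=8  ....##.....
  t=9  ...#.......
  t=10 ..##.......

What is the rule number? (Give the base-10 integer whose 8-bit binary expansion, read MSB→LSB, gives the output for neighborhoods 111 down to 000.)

6

  ### -> .   bit 7 = 0  t=0,i=2
  ##. -> .   bit 6 = 0  t=0,i=3
  #.# -> .   bit 5 = 0  t=0,i=4
  #.. -> .   bit 4 = 0  t=0,i=10
  .## -> .   bit 3 = 0  t=0,i=1
  .#. -> #   bit 2 = 1  t=1,i=0
  ..# -> #   bit 1 = 1  t=0,i=0
  ... -> .   bit 0 = 0  t=1,i=2
  bits 00000110 = 6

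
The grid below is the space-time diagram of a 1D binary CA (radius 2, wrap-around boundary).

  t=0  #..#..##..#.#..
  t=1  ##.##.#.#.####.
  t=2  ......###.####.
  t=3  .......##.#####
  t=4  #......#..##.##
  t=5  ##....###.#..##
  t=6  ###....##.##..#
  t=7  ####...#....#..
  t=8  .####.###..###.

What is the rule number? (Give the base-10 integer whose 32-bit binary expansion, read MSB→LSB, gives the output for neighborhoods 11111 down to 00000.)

  #####|.  b31=0 t=3,i=12
  ####.|#  b30=1 t=1,i=12
  ###.#|#  b29=1 t=1,i=13
  ###..|#  b28=1 t=2,i=13
  ##.##|.  b27=0 t=1,i=2
  ##.#.|.  b26=0 t=1,i=5
  ##..#|#  b25=1 t=0,i=8
  ##...|#  b24=1 t=2,i=14
  #.###|#  b23=1 t=1,i=10
  #.##.|.  b22=0 t=1,i=0
  #.#.#|#  b21=1 t=1,i=6
  #.#..|#  b20=1 t=0,i=12
  #..##|.  b19=0 t=0,i=5
  #..#.|.  b18=0 t=0,i=2
  #...#|.  b17=0 t=7,i=5
  #....|.  b16=0 t=2,i=0
  .####|#  b15=1 t=1,i=11
  .###.|#  b14=1 t=2,i=7
  .##.#|.  b13=0 t=1,i=1
  .##..|.  b12=0 t=0,i=7
  .#.##|.  b11=0 t=1,i=9
  .#.#.|#  b10=1 t=0,i=11
  .#..#|#  b9=1 t=0,i=1
  .#...|#  b8=1 t=7,i=8
  ..###|.  b7=0 t=2,i=6
  ..##.|#  b6=1 t=0,i=6
  ..#.#|#  b5=1 t=0,i=10
  ..#..|#  b4=1 t=0,i=0
  ...##|.  b3=0 t=2,i=5
  ...#.|#  b2=1 t=4,i=6
  ....#|.  b1=0 t=2,i=4
  .....|.  b0=0 t=2,i=1
  bits 01110011101100001100011101110100 = 1940965236

1940965236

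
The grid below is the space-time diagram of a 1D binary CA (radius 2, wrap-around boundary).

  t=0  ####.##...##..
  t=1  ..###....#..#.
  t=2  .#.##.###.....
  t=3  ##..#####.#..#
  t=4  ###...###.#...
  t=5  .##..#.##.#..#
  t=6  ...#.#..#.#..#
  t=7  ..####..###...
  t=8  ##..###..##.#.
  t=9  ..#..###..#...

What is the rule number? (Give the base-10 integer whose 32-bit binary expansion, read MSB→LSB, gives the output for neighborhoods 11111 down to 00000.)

  [31] ##### => #  t=3,i=6
  [30] ####. => #  t=0,i=2
  [29] ###.# => #  t=0,i=3
  [28] ###.. => #  t=1,i=4
  [27] ##.## => #  t=0,i=4
  [26] ##.#. => .  t=3,i=9
  [25] ##..# => #  t=0,i=12
  [24] ##... => .  t=0,i=7
  [23] #.### => #  t=2,i=6
  [22] #.##. => .  t=0,i=5
  [21] #.#.# => .  t=8,i=12
  [20] #.#.. => #  t=3,i=10
  [19] #..## => .  t=0,i=13
  [18] #..#. => .  t=1,i=11
  [17] #...# => .  t=0,i=8
  [16] #.... => #  t=1,i=6
  [15] .#### => .  t=0,i=1
  [14] .###. => #  t=1,i=3
  [13] .##.# => #  t=2,i=4
  [12] .##.. => .  t=0,i=6
  [11] .#.## => .  t=2,i=2
  [10] .#.#. => #  t=6,i=4
  [9] .#..# => .  t=1,i=10
  [8] .#... => .  t=1,i=13
  [7] ..### => .  t=0,i=0
  [6] ..##. => .  t=0,i=10
  [5] ..#.# => #  t=2,i=1
  [4] ..#.. => .  t=1,i=9
  [3] ...## => #  t=0,i=9
  [2] ...#. => #  t=1,i=8
  [1] ....# => #  t=1,i=7
  [0] ..... => .  t=2,i=11
  bits 11111010100100010110010000101110 = 4203832366

4203832366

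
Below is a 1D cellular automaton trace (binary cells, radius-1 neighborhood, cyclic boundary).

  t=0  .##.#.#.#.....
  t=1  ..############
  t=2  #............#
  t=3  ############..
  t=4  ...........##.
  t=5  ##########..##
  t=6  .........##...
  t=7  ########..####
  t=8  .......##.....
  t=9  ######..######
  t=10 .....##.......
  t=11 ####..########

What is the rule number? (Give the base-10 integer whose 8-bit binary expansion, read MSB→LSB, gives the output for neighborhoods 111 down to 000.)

117

  ### -> .   bit 7 = 0  t=1,i=3
  ##. -> #   bit 6 = 1  t=0,i=2
  #.# -> #   bit 5 = 1  t=0,i=3
  #.. -> #   bit 4 = 1  t=0,i=9
  .## -> .   bit 3 = 0  t=0,i=1
  .#. -> #   bit 2 = 1  t=0,i=4
  ..# -> .   bit 1 = 0  t=0,i=0
  ... -> #   bit 0 = 1  t=0,i=10
  bits 01110101 = 117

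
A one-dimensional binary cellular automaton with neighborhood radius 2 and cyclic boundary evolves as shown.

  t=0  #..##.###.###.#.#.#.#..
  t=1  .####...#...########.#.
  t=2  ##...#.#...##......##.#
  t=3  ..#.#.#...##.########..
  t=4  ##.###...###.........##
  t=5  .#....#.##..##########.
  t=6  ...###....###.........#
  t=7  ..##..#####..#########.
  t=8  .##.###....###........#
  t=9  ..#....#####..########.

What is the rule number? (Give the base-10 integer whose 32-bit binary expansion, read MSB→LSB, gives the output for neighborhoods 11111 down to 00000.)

657008335

  [31] ##### => .  t=1,i=14
  [30] ####. => .  t=1,i=3
  [29] ###.# => #  t=0,i=8
  [28] ###.. => .  t=1,i=4
  [27] ##.## => .  t=0,i=5
  [26] ##.#. => #  t=0,i=13
  [25] ##..# => #  t=5,i=10
  [24] ##... => #  t=1,i=5
  [23] #.### => .  t=0,i=6
  [22] #.##. => .  t=5,i=8
  [21] #.#.# => #  t=0,i=14
  [20] #.#.. => .  t=0,i=20
  [19] #..## => #  t=0,i=2
  [18] #..#. => .  t=0,i=22
  [17] #...# => .  t=1,i=6
  [16] #.... => #  t=2,i=14
  [15] .#### => .  t=1,i=2
  [14] .###. => .  t=0,i=7
  [13] .##.# => #  t=0,i=4
  [12] .##.. => .  t=2,i=12
  [11] .#.## => .  t=5,i=7
  [10] .#.#. => #  t=0,i=15
  [9] .#..# => #  t=0,i=1
  [8] .#... => .  t=1,i=9
  [7] ..### => #  t=1,i=1
  [6] ..##. => #  t=0,i=3
  [5] ..#.# => .  t=2,i=5
  [4] ..#.. => .  t=0,i=0
  [3] ...## => #  t=1,i=11
  [2] ...#. => #  t=1,i=7
  [1] ....# => #  t=2,i=17
  [0] ..... => #  t=2,i=15
  bits 00100111001010010010011011001111 = 657008335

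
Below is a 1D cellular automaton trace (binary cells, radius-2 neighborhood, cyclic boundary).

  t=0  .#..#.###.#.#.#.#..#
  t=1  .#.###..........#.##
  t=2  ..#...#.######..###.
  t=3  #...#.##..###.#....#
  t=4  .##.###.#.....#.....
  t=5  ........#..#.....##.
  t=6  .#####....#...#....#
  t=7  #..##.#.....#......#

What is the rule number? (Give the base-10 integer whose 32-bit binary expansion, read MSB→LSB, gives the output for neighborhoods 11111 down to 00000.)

3277195297

  ##### -> #   bit 31 = 1  t=2,i=10
  ####. -> #   bit 30 = 1  t=2,i=12
  ###.# -> .   bit 29 = 0  t=0,i=8
  ###.. -> .   bit 28 = 0  t=1,i=5
  ##.## -> .   bit 27 = 0  t=4,i=3
  ##.#. -> .   bit 26 = 0  t=0,i=9
  ##..# -> #   bit 25 = 1  t=2,i=14
  ##... -> #   bit 24 = 1  t=1,i=6
  #.### -> .   bit 23 = 0  t=0,i=6
  #.##. -> #   bit 22 = 1  t=1,i=18
  #.#.# -> .   bit 21 = 0  t=0,i=10
  #.#.. -> #   bit 20 = 1  t=0,i=1
  #..## -> .   bit 19 = 0  t=2,i=15
  #..#. -> #   bit 18 = 1  t=0,i=3
  #...# -> #   bit 17 = 1  t=2,i=0
  #.... -> .   bit 16 = 0  t=1,i=7
  .#### -> .   bit 15 = 0  t=2,i=9
  .###. -> .   bit 14 = 0  t=0,i=7
  .##.# -> .   bit 13 = 0  t=1,i=19
  .##.. -> .   bit 12 = 0  t=3,i=0
  .#.## -> #   bit 11 = 1  t=0,i=5
  .#.#. -> .   bit 10 = 0  t=0,i=0
  .#..# -> .   bit 9 = 0  t=0,i=2
  .#... -> .   bit 8 = 0  t=2,i=3
  ..### -> .   bit 7 = 0  t=2,i=16
  ..##. -> .   bit 6 = 0  t=3,i=19
  ..#.# -> #   bit 5 = 1  t=0,i=4
  ..#.. -> .   bit 4 = 0  t=2,i=2
  ...## -> .   bit 3 = 0  t=3,i=18
  ...#. -> .   bit 2 = 0  t=1,i=15
  ....# -> .   bit 1 = 0  t=1,i=14
  ..... -> #   bit 0 = 1  t=1,i=8
  bits 11000011010101100000100000100001 = 3277195297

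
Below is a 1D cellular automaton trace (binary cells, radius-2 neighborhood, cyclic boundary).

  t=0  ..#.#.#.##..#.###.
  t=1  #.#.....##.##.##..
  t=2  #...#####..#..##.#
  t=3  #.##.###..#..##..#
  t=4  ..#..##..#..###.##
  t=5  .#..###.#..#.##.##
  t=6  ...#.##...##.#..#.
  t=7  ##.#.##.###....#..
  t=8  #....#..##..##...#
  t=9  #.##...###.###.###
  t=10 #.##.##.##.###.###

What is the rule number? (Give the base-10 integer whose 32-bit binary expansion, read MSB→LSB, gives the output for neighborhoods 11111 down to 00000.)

3771715691

  [31] ##### => #  t=2,i=6
  [30] ####. => #  t=2,i=7
  [29] ###.# => #  t=4,i=14
  [28] ###.. => .  t=0,i=16
  [27] ##.## => .  t=1,i=10
  [26] ##.#. => .  t=5,i=0
  [25] ##..# => .  t=0,i=10
  [24] ##... => .  t=0,i=17
  [23] #.### => #  t=0,i=14
  [22] #.##. => #  t=0,i=8
  [21] #.#.# => .  t=0,i=4
  [20] #.#.. => .  t=1,i=2
  [19] #..## => #  t=2,i=13
  [18] #..#. => #  t=0,i=11
  [17] #...# => #  t=0,i=0
  [16] #.... => #  t=1,i=4
  [15] .#### => #  t=2,i=5
  [14] .###. => #  t=0,i=15
  [13] .##.# => .  t=1,i=9
  [12] .##.. => #  t=0,i=9
  [11] .#.## => .  t=0,i=7
  [10] .#.#. => .  t=0,i=3
  [9] .#..# => .  t=2,i=12
  [8] .#... => .  t=1,i=3
  [7] ..### => .  t=2,i=4
  [6] ..##. => #  t=1,i=8
  [5] ..#.# => #  t=0,i=2
  [4] ..#.. => .  t=2,i=11
  [3] ...## => #  t=1,i=7
  [2] ...#. => .  t=0,i=1
  [1] ....# => #  t=1,i=6
  [0] ..... => #  t=1,i=5
  bits 11100000110011111101000001101011 = 3771715691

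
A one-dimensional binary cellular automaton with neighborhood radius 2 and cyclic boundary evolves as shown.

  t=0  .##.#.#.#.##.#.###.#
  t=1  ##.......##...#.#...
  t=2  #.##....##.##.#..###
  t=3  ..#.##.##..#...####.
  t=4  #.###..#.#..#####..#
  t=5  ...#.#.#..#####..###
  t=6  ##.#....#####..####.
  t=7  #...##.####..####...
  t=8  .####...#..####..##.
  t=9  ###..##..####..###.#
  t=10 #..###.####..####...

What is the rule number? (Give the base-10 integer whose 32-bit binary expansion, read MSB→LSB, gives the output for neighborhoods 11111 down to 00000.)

2202782696

  [31] ##### => #  t=4,i=14
  [30] ####. => .  t=2,i=19
  [29] ###.# => .  t=0,i=17
  [28] ###.. => .  t=3,i=18
  [27] ##.## => .  t=2,i=1
  [26] ##.#. => .  t=0,i=3
  [25] ##..# => #  t=3,i=9
  [24] ##... => #  t=1,i=2
  [23] #.### => .  t=0,i=15
  [22] #.##. => #  t=0,i=1
  [21] #.#.# => .  t=0,i=4
  [20] #.#.. => .  t=1,i=16
  [19] #..## => #  t=2,i=16
  [18] #..#. => .  t=3,i=10
  [17] #...# => #  t=1,i=12
  [16] #.... => #  t=1,i=3
  [15] .#### => #  t=2,i=18
  [14] .###. => #  t=0,i=16
  [13] .##.# => .  t=0,i=2
  [12] .##.. => .  t=1,i=1
  [11] .#.## => #  t=0,i=0
  [10] .#.#. => .  t=0,i=5
  [9] .#..# => #  t=2,i=15
  [8] .#... => #  t=1,i=17
  [7] ..### => #  t=2,i=17
  [6] ..##. => #  t=1,i=0
  [5] ..#.# => #  t=1,i=14
  [4] ..#.. => .  t=3,i=11
  [3] ...## => #  t=1,i=8
  [2] ...#. => .  t=1,i=13
  [1] ....# => .  t=1,i=7
  [0] ..... => .  t=1,i=4
  bits 10000011010010111100101111101000 = 2202782696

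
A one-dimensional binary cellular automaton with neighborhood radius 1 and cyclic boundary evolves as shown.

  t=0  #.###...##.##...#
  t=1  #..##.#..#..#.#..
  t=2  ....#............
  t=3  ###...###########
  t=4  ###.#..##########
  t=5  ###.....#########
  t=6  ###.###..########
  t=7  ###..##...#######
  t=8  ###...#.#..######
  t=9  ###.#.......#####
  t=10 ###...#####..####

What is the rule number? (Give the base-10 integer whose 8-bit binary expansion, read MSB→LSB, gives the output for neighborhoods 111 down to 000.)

  nb ###: next=#  (t=0,i=3, bit7=1)
  nb ##.: next=#  (t=0,i=0, bit6=1)
  nb #.#: next=.  (t=0,i=1, bit5=0)
  nb #..: next=.  (t=0,i=5, bit4=0)
  nb .##: next=.  (t=0,i=2, bit3=0)
  nb .#.: next=.  (t=1,i=0, bit2=0)
  nb ..#: next=.  (t=0,i=7, bit1=0)
  nb ...: next=#  (t=0,i=6, bit0=1)
  bits 11000001 = 193

193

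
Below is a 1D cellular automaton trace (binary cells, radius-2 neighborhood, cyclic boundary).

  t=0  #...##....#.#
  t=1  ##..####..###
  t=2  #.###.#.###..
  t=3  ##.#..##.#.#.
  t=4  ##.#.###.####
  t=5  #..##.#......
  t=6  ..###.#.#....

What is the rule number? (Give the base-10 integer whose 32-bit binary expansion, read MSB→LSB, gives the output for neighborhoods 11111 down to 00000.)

  nb #####: next=.  (t=1,i=12, bit31=0)
  nb ####.: next=#  (t=1,i=0, bit30=1)
  nb ###.#: next=.  (t=2,i=4, bit29=0)
  nb ###..: next=.  (t=1,i=1, bit28=0)
  nb ##.##: next=.  (t=4,i=8, bit27=0)
  nb ##.#.: next=.  (t=2,i=5, bit26=0)
  nb ##..#: next=#  (t=1,i=2, bit25=1)
  nb ##...: next=#  (t=0,i=1, bit24=1)
  nb #.###: next=.  (t=2,i=2, bit23=0)
  nb #.##.: next=#  (t=0,i=12, bit22=1)
  nb #.#.#: next=#  (t=2,i=6, bit21=1)
  nb #.#..: next=#  (t=3,i=3, bit20=1)
  nb #..##: next=#  (t=1,i=3, bit19=1)
  nb #..#.: next=.  (t=2,i=12, bit18=0)
  nb #...#: next=.  (t=0,i=2, bit17=0)
  nb #....: next=#  (t=0,i=7, bit16=1)
  nb .####: next=.  (t=1,i=5, bit15=0)
  nb .###.: next=#  (t=2,i=3, bit14=1)
  nb .##.#: next=#  (t=3,i=1, bit13=1)
  nb .##..: next=#  (t=0,i=0, bit12=1)
  nb .#.##: next=#  (t=0,i=11, bit11=1)
  nb .#.#.: next=#  (t=3,i=10, bit10=1)
  nb .#..#: next=.  (t=3,i=4, bit9=0)
  nb .#...: next=.  (t=5,i=7, bit8=0)
  nb ..###: next=#  (t=1,i=4, bit7=1)
  nb ..##.: next=#  (t=0,i=4, bit6=1)
  nb ..#.#: next=#  (t=0,i=10, bit5=1)
  nb ..#..: next=.  (t=5,i=0, bit4=0)
  nb ...##: next=.  (t=0,i=3, bit3=0)
  nb ...#.: next=.  (t=0,i=9, bit2=0)
  nb ....#: next=.  (t=0,i=8, bit1=0)
  nb .....: next=.  (t=5,i=9, bit0=0)
  bits 01000011011110010111110011100000 = 1132035296

1132035296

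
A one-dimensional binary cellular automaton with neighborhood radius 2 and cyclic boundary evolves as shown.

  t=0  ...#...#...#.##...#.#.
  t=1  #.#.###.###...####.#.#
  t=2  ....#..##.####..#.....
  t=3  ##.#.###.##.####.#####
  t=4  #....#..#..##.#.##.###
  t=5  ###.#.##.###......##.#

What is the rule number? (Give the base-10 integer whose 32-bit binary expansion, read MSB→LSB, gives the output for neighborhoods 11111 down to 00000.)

  #####|#  b31=1 t=3,i=19
  ####.|#  b30=1 t=1,i=16
  ###.#|.  b29=0 t=1,i=6
  ###..|#  b28=1 t=1,i=10
  ##.##|#  b27=1 t=1,i=7
  ##.#.|.  b26=0 t=1,i=1
  ##..#|#  b25=1 t=2,i=14
  ##...|#  b24=1 t=0,i=15
  #.###|#  b23=1 t=1,i=4
  #.##.|.  b22=0 t=0,i=13
  #.#.#|.  b21=0 t=1,i=2
  #.#..|.  b20=0 t=0,i=20
  #..##|#  b19=1 t=2,i=6
  #..#.|#  b18=1 t=2,i=15
  #...#|#  b17=1 t=0,i=5
  #....|#  b16=1 t=0,i=0
  .####|.  b15=0 t=1,i=15
  .###.|.  b14=0 t=1,i=5
  .##.#|.  b13=0 t=1,i=0
  .##..|#  b12=1 t=0,i=14
  .#.##|.  b11=0 t=0,i=12
  .#.#.|#  b10=1 t=0,i=19
  .#..#|#  b9=1 t=2,i=5
  .#...|#  b8=1 t=0,i=4
  ..###|.  b7=0 t=1,i=14
  ..##.|#  b6=1 t=2,i=7
  ..#.#|.  b5=0 t=0,i=11
  ..#..|.  b4=0 t=0,i=3
  ...##|#  b3=1 t=1,i=13
  ...#.|#  b2=1 t=0,i=2
  ....#|.  b1=0 t=0,i=1
  .....|#  b0=1 t=2,i=0
  bits 11011011100011110001011101001101 = 3683587917

3683587917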